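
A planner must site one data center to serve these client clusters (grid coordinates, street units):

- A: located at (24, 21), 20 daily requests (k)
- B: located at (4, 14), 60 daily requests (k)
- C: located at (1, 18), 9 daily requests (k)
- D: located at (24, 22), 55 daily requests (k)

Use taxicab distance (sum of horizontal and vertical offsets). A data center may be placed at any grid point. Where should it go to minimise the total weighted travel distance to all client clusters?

(24, 21)

Manhattan distance separates: Σwᵢ(|x−xᵢ|+|y−yᵢ|) = Σwᵢ|x−xᵢ| + Σwᵢ|y−yᵢ|, so x and y are optimised independently as 1-D weighted medians.
Total weight W = 144; half = 72.
x-coordinate, sorted with cumulative weight:
  x=1 (C, w=9) cum 9
  x=4 (B, w=60) cum 69
  x=24 (A, w=20) cum 89  ← median
  x=24 (D, w=55) cum 144
⇒ x* = 24
y-coordinate, sorted with cumulative weight:
  y=14 (B, w=60) cum 60
  y=18 (C, w=9) cum 69
  y=21 (A, w=20) cum 89  ← median
  y=22 (D, w=55) cum 144
⇒ y* = 21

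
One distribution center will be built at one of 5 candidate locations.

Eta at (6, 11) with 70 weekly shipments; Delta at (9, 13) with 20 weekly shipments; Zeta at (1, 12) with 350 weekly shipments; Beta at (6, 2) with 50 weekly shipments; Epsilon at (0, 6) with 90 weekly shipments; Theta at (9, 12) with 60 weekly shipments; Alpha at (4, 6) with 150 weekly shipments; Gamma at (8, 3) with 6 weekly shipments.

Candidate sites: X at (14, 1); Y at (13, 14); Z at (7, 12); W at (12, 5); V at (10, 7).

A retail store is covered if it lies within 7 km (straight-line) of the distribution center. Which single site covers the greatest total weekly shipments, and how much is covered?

Coverage radius r = 7 km; a point is covered iff (Δx)²+(Δy)² ≤ 7² = 49.
  X (14, 1): covers {Gamma} → 6
  Y (13, 14): covers {Delta, Theta} → 80
  Z (7, 12): covers {Eta, Delta, Zeta, Theta, Alpha} → 650
  W (12, 5): covers {Beta, Gamma} → 56
  V (10, 7): covers {Eta, Delta, Beta, Theta, Alpha, Gamma} → 356
Maximum coverage at Z: 650 weekly shipments.

Z, covering 650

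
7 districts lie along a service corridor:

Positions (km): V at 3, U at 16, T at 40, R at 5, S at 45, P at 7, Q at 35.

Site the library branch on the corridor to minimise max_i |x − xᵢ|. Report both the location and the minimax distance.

The 1-center on a line is the midpoint of the two extreme points: leftmost at 3, rightmost at 45.
Optimal location = (3 + 45)/2 = 24; maximum distance = (45 − 3)/2 = 21.

location 24, max distance 21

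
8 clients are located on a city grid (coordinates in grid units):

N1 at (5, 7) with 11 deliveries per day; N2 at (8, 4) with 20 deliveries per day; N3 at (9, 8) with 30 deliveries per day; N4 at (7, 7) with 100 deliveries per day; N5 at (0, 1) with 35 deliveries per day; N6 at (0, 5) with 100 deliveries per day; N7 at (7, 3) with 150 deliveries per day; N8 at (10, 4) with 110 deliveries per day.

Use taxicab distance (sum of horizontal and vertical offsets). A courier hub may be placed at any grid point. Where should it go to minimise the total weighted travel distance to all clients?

Manhattan distance separates: Σwᵢ(|x−xᵢ|+|y−yᵢ|) = Σwᵢ|x−xᵢ| + Σwᵢ|y−yᵢ|, so x and y are optimised independently as 1-D weighted medians.
Total weight W = 556; half = 278.
x-coordinate, sorted with cumulative weight:
  x=0 (N5, w=35) cum 35
  x=0 (N6, w=100) cum 135
  x=5 (N1, w=11) cum 146
  x=7 (N4, w=100) cum 246
  x=7 (N7, w=150) cum 396  ← median
  x=8 (N2, w=20) cum 416
  x=9 (N3, w=30) cum 446
  x=10 (N8, w=110) cum 556
⇒ x* = 7
y-coordinate, sorted with cumulative weight:
  y=1 (N5, w=35) cum 35
  y=3 (N7, w=150) cum 185
  y=4 (N2, w=20) cum 205
  y=4 (N8, w=110) cum 315  ← median
  y=5 (N6, w=100) cum 415
  y=7 (N1, w=11) cum 426
  y=7 (N4, w=100) cum 526
  y=8 (N3, w=30) cum 556
⇒ y* = 4

(7, 4)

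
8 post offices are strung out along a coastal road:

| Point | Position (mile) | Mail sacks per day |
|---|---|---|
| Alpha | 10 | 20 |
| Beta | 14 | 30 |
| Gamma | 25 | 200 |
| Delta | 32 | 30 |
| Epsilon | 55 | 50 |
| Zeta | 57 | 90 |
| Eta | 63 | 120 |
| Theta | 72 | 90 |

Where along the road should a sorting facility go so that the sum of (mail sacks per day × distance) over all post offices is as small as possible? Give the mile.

For a sum of weighted absolute distances on a line, the optimum is the weighted median (not the mean). Total weight W = 630; half-weight = 315.
Sort by position and accumulate weight:
  mile 10 (Alpha, w=20) → cum 20
  mile 14 (Beta, w=30) → cum 50
  mile 25 (Gamma, w=200) → cum 250
  mile 32 (Delta, w=30) → cum 280
  mile 55 (Epsilon, w=50) → cum 330  ≥ 315 → median here
  mile 57 (Zeta, w=90) → cum 420
  mile 63 (Eta, w=120) → cum 540
  mile 72 (Theta, w=90) → cum 630
Optimal location: mile 55.

x = 55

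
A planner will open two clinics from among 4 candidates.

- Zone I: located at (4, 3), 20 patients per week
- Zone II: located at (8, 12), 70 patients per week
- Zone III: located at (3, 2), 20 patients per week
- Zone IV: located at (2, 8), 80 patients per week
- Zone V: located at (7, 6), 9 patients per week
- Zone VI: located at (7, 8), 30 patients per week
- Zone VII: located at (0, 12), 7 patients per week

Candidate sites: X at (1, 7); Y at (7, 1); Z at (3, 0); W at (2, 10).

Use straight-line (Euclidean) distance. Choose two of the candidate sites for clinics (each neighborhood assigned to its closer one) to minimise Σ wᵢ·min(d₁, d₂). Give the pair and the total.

{Z, W}, total 944.9

Evaluate every pair (each demand assigned to the nearer of the two):
  {Z, W}: total = 944.9
  {Y, W}: total = 983.6
  {X, W}: total = 999.7
  {X, Z}: total = 1091.5
  {X, Y}: total = 1133.0
  {Y, Z}: total = 1863.0
Best pair: {Z, W} with total 944.9.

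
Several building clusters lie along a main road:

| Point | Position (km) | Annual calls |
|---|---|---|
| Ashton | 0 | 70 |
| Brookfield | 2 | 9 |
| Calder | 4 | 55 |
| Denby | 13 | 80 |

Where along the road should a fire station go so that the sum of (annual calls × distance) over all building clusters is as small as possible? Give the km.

x = 4

For a sum of weighted absolute distances on a line, the optimum is the weighted median (not the mean). Total weight W = 214; half-weight = 107.
Sort by position and accumulate weight:
  km 0 (Ashton, w=70) → cum 70
  km 2 (Brookfield, w=9) → cum 79
  km 4 (Calder, w=55) → cum 134  ≥ 107 → median here
  km 13 (Denby, w=80) → cum 214
Optimal location: km 4.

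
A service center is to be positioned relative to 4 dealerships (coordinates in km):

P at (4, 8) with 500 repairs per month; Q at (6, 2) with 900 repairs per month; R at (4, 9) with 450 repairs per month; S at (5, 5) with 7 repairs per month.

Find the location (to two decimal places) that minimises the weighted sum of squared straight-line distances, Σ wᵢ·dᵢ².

The minimiser of Σwᵢ‖p−pᵢ‖² is the weighted centroid p* = (Σwᵢpᵢ)/(Σwᵢ).
Σwᵢ = 1857.
Σwᵢxᵢ = 500·4 + 900·6 + 450·4 + 7·5 = 9235.
Σwᵢyᵢ = 500·8 + 900·2 + 450·9 + 7·5 = 9885.
x* = 9235/1857 = 4.97, y* = 9885/1857 = 5.32.

(4.97, 5.32)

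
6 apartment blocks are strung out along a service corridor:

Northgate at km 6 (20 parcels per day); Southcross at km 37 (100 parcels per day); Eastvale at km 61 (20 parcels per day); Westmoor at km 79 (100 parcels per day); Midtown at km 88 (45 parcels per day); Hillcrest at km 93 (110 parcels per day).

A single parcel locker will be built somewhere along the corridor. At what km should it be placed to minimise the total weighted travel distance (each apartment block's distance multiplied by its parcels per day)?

For a sum of weighted absolute distances on a line, the optimum is the weighted median (not the mean). Total weight W = 395; half-weight = 197.5.
Sort by position and accumulate weight:
  km 6 (Northgate, w=20) → cum 20
  km 37 (Southcross, w=100) → cum 120
  km 61 (Eastvale, w=20) → cum 140
  km 79 (Westmoor, w=100) → cum 240  ≥ 197.5 → median here
  km 88 (Midtown, w=45) → cum 285
  km 93 (Hillcrest, w=110) → cum 395
Optimal location: km 79.

x = 79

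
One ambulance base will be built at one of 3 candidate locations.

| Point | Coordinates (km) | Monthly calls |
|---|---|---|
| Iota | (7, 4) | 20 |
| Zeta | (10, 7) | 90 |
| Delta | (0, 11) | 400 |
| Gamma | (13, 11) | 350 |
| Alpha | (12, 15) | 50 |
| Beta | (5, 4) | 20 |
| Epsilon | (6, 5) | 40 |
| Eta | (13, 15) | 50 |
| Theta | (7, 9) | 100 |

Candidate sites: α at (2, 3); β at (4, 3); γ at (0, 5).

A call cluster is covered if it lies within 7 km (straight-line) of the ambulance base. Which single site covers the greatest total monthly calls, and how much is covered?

Coverage radius r = 7 km; a point is covered iff (Δx)²+(Δy)² ≤ 7² = 49.
  α (2, 3): covers {Iota, Beta, Epsilon} → 80
  β (4, 3): covers {Iota, Beta, Epsilon, Theta} → 180
  γ (0, 5): covers {Delta, Beta, Epsilon} → 460
Maximum coverage at γ: 460 monthly calls.

γ, covering 460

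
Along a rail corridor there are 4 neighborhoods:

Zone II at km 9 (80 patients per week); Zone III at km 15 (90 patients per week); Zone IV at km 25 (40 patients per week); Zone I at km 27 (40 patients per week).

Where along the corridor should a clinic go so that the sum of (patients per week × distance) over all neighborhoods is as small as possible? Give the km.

x = 15

For a sum of weighted absolute distances on a line, the optimum is the weighted median (not the mean). Total weight W = 250; half-weight = 125.
Sort by position and accumulate weight:
  km 9 (Zone II, w=80) → cum 80
  km 15 (Zone III, w=90) → cum 170  ≥ 125 → median here
  km 25 (Zone IV, w=40) → cum 210
  km 27 (Zone I, w=40) → cum 250
Optimal location: km 15.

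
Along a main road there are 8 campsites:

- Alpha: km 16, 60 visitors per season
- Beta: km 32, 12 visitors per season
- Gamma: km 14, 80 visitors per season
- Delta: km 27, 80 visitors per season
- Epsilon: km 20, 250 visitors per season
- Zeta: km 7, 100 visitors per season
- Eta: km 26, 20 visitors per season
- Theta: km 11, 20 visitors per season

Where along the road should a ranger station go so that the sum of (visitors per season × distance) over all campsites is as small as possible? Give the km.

x = 20

For a sum of weighted absolute distances on a line, the optimum is the weighted median (not the mean). Total weight W = 622; half-weight = 311.
Sort by position and accumulate weight:
  km 7 (Zeta, w=100) → cum 100
  km 11 (Theta, w=20) → cum 120
  km 14 (Gamma, w=80) → cum 200
  km 16 (Alpha, w=60) → cum 260
  km 20 (Epsilon, w=250) → cum 510  ≥ 311 → median here
  km 26 (Eta, w=20) → cum 530
  km 27 (Delta, w=80) → cum 610
  km 32 (Beta, w=12) → cum 622
Optimal location: km 20.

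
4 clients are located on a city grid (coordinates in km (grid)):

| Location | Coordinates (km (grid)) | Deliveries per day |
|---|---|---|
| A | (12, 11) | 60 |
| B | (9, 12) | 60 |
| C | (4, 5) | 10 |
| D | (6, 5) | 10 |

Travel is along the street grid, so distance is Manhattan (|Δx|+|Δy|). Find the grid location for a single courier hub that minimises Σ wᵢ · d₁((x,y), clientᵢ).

(9, 11)

Manhattan distance separates: Σwᵢ(|x−xᵢ|+|y−yᵢ|) = Σwᵢ|x−xᵢ| + Σwᵢ|y−yᵢ|, so x and y are optimised independently as 1-D weighted medians.
Total weight W = 140; half = 70.
x-coordinate, sorted with cumulative weight:
  x=4 (C, w=10) cum 10
  x=6 (D, w=10) cum 20
  x=9 (B, w=60) cum 80  ← median
  x=12 (A, w=60) cum 140
⇒ x* = 9
y-coordinate, sorted with cumulative weight:
  y=5 (C, w=10) cum 10
  y=5 (D, w=10) cum 20
  y=11 (A, w=60) cum 80  ← median
  y=12 (B, w=60) cum 140
⇒ y* = 11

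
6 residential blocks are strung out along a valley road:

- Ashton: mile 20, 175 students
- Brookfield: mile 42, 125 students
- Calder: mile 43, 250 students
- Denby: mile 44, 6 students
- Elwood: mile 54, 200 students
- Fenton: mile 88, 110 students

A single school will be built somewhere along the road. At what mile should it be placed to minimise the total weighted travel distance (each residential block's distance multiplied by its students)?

For a sum of weighted absolute distances on a line, the optimum is the weighted median (not the mean). Total weight W = 866; half-weight = 433.
Sort by position and accumulate weight:
  mile 20 (Ashton, w=175) → cum 175
  mile 42 (Brookfield, w=125) → cum 300
  mile 43 (Calder, w=250) → cum 550  ≥ 433 → median here
  mile 44 (Denby, w=6) → cum 556
  mile 54 (Elwood, w=200) → cum 756
  mile 88 (Fenton, w=110) → cum 866
Optimal location: mile 43.

x = 43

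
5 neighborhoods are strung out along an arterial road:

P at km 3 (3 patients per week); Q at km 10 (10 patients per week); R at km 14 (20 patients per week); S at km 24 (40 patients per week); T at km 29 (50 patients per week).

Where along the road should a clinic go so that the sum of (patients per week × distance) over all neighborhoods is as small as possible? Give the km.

For a sum of weighted absolute distances on a line, the optimum is the weighted median (not the mean). Total weight W = 123; half-weight = 61.5.
Sort by position and accumulate weight:
  km 3 (P, w=3) → cum 3
  km 10 (Q, w=10) → cum 13
  km 14 (R, w=20) → cum 33
  km 24 (S, w=40) → cum 73  ≥ 61.5 → median here
  km 29 (T, w=50) → cum 123
Optimal location: km 24.

x = 24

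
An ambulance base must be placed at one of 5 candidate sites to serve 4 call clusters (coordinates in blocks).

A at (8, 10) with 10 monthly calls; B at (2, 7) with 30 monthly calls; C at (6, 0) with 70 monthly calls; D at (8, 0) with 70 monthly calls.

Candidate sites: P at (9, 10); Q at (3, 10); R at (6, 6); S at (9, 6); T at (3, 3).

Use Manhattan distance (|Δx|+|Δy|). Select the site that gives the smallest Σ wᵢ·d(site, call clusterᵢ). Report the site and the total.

R, total 1190 blocks

Total weighted distance at each candidate:
  P (9, 10): total = 1990
  Q (3, 10): total = 2130
  R (6, 6): total = 1190
  S (9, 6): total = 1410
  T (3, 3): total = 1250
Minimum is at R with total 1190 blocks.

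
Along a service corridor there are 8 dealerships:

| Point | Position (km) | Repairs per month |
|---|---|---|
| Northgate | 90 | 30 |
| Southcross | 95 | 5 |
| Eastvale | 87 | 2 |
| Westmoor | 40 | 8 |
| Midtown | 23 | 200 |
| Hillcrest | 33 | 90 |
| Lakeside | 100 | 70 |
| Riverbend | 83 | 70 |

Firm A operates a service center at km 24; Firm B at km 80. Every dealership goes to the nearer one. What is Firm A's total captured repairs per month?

298

The indifferent point is the midpoint (24+80)/2 = 52; dealerships left of it (closer to Firm A at 24) go to Firm A, those right go to Firm B.
  Midtown at 23 (w=200) → Firm A
  Hillcrest at 33 (w=90) → Firm A
  Westmoor at 40 (w=8) → Firm A
  Riverbend at 83 (w=70) → Firm B
  Eastvale at 87 (w=2) → Firm B
  Northgate at 90 (w=30) → Firm B
  Southcross at 95 (w=5) → Firm B
  Lakeside at 100 (w=70) → Firm B
Firm A captures 298; Firm B captures 177.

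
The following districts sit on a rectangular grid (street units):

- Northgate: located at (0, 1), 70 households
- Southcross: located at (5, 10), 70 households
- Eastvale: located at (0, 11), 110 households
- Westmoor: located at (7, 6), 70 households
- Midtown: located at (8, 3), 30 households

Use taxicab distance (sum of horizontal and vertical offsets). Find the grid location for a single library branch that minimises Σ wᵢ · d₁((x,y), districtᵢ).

(0, 10)

Manhattan distance separates: Σwᵢ(|x−xᵢ|+|y−yᵢ|) = Σwᵢ|x−xᵢ| + Σwᵢ|y−yᵢ|, so x and y are optimised independently as 1-D weighted medians.
Total weight W = 350; half = 175.
x-coordinate, sorted with cumulative weight:
  x=0 (Northgate, w=70) cum 70
  x=0 (Eastvale, w=110) cum 180  ← median
  x=5 (Southcross, w=70) cum 250
  x=7 (Westmoor, w=70) cum 320
  x=8 (Midtown, w=30) cum 350
⇒ x* = 0
y-coordinate, sorted with cumulative weight:
  y=1 (Northgate, w=70) cum 70
  y=3 (Midtown, w=30) cum 100
  y=6 (Westmoor, w=70) cum 170
  y=10 (Southcross, w=70) cum 240  ← median
  y=11 (Eastvale, w=110) cum 350
⇒ y* = 10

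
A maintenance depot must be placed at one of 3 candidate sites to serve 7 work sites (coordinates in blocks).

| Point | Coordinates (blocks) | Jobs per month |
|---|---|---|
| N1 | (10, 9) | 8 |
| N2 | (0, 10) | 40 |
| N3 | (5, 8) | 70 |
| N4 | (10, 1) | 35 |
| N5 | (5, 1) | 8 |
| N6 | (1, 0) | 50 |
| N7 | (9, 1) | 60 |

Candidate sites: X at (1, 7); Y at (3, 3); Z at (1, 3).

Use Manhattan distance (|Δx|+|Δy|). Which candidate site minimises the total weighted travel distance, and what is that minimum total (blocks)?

Y, total 2071 blocks

Total weighted distance at each candidate:
  X (1, 7): total = 2393
  Y (3, 3): total = 2071
  Z (1, 3): total = 2253
Minimum is at Y with total 2071 blocks.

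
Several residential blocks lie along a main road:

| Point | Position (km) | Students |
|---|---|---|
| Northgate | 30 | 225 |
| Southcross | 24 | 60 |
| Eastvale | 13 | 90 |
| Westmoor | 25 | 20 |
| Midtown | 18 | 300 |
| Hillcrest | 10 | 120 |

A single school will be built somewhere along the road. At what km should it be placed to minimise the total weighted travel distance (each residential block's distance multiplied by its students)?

x = 18

For a sum of weighted absolute distances on a line, the optimum is the weighted median (not the mean). Total weight W = 815; half-weight = 407.5.
Sort by position and accumulate weight:
  km 10 (Hillcrest, w=120) → cum 120
  km 13 (Eastvale, w=90) → cum 210
  km 18 (Midtown, w=300) → cum 510  ≥ 407.5 → median here
  km 24 (Southcross, w=60) → cum 570
  km 25 (Westmoor, w=20) → cum 590
  km 30 (Northgate, w=225) → cum 815
Optimal location: km 18.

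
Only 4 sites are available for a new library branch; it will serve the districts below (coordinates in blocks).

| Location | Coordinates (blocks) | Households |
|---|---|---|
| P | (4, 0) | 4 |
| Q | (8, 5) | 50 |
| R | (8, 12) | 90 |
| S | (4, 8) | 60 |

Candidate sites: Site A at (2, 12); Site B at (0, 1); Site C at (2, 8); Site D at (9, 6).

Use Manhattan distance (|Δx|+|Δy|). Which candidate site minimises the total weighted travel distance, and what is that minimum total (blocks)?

Total weighted distance at each candidate:
  Site A (2, 12): total = 1606
  Site B (0, 1): total = 2990
  Site C (2, 8): total = 1510
  Site D (9, 6): total = 1194
Minimum is at Site D with total 1194 blocks.

Site D, total 1194 blocks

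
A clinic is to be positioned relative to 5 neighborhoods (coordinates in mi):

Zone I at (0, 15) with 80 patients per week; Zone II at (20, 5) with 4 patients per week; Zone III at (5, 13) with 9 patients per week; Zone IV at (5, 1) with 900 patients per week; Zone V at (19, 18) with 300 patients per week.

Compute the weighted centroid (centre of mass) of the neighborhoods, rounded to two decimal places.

The minimiser of Σwᵢ‖p−pᵢ‖² is the weighted centroid p* = (Σwᵢpᵢ)/(Σwᵢ).
Σwᵢ = 1293.
Σwᵢxᵢ = 80·0 + 4·20 + 9·5 + 900·5 + 300·19 = 10325.
Σwᵢyᵢ = 80·15 + 4·5 + 9·13 + 900·1 + 300·18 = 7637.
x* = 10325/1293 = 7.99, y* = 7637/1293 = 5.91.

(7.99, 5.91)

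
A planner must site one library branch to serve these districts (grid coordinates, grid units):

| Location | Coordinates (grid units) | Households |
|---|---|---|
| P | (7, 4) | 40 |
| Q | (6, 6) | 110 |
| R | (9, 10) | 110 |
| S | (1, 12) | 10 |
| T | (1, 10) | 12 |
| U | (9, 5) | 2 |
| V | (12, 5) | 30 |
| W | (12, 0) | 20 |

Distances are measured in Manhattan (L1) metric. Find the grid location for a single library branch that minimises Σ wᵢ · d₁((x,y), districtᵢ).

(7, 6)

Manhattan distance separates: Σwᵢ(|x−xᵢ|+|y−yᵢ|) = Σwᵢ|x−xᵢ| + Σwᵢ|y−yᵢ|, so x and y are optimised independently as 1-D weighted medians.
Total weight W = 334; half = 167.
x-coordinate, sorted with cumulative weight:
  x=1 (S, w=10) cum 10
  x=1 (T, w=12) cum 22
  x=6 (Q, w=110) cum 132
  x=7 (P, w=40) cum 172  ← median
  x=9 (R, w=110) cum 282
  x=9 (U, w=2) cum 284
  x=12 (V, w=30) cum 314
  x=12 (W, w=20) cum 334
⇒ x* = 7
y-coordinate, sorted with cumulative weight:
  y=0 (W, w=20) cum 20
  y=4 (P, w=40) cum 60
  y=5 (U, w=2) cum 62
  y=5 (V, w=30) cum 92
  y=6 (Q, w=110) cum 202  ← median
  y=10 (R, w=110) cum 312
  y=10 (T, w=12) cum 324
  y=12 (S, w=10) cum 334
⇒ y* = 6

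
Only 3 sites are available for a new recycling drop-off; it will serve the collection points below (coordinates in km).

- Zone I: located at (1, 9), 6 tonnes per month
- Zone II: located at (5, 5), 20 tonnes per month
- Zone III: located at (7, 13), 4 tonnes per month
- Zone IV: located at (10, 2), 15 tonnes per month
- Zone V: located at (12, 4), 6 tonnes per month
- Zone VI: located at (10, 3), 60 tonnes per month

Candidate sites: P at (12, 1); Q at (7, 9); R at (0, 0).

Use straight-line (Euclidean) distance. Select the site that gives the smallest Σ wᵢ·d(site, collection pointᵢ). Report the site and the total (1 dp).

P, total 516.1 km

Total weighted distance at each candidate:
  P (12, 1): total = 516.1
  Q (7, 9): total = 700.6
  R (0, 0): total = 1110.1
Minimum is at P with total 516.1 km.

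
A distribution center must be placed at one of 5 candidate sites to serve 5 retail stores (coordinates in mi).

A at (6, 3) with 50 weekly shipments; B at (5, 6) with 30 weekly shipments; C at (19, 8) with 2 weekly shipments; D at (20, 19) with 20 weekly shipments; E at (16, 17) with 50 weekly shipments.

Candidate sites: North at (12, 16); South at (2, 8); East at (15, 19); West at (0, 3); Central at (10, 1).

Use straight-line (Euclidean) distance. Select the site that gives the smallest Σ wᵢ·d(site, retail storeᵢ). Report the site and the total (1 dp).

Total weighted distance at each candidate:
  North (12, 16): total = 1480.4
  South (2, 8): total = 1716.4
  East (15, 19): total = 1645.1
  West (0, 3): total = 2089.5
  Central (10, 1): total = 1724.8
Minimum is at North with total 1480.4 mi.

North, total 1480.4 mi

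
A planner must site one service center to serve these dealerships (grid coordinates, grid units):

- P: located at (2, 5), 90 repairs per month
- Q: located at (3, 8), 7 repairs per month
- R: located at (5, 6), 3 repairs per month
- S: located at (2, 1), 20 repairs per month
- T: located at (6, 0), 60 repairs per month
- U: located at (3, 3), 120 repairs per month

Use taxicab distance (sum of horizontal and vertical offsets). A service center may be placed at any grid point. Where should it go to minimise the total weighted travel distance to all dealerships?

(3, 3)

Manhattan distance separates: Σwᵢ(|x−xᵢ|+|y−yᵢ|) = Σwᵢ|x−xᵢ| + Σwᵢ|y−yᵢ|, so x and y are optimised independently as 1-D weighted medians.
Total weight W = 300; half = 150.
x-coordinate, sorted with cumulative weight:
  x=2 (P, w=90) cum 90
  x=2 (S, w=20) cum 110
  x=3 (Q, w=7) cum 117
  x=3 (U, w=120) cum 237  ← median
  x=5 (R, w=3) cum 240
  x=6 (T, w=60) cum 300
⇒ x* = 3
y-coordinate, sorted with cumulative weight:
  y=0 (T, w=60) cum 60
  y=1 (S, w=20) cum 80
  y=3 (U, w=120) cum 200  ← median
  y=5 (P, w=90) cum 290
  y=6 (R, w=3) cum 293
  y=8 (Q, w=7) cum 300
⇒ y* = 3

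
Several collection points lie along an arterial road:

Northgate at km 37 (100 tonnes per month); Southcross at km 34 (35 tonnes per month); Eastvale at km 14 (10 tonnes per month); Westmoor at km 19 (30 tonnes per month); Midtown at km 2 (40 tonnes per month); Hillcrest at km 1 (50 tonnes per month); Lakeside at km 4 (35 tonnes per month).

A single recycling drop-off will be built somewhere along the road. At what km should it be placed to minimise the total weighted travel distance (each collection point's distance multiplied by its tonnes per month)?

For a sum of weighted absolute distances on a line, the optimum is the weighted median (not the mean). Total weight W = 300; half-weight = 150.
Sort by position and accumulate weight:
  km 1 (Hillcrest, w=50) → cum 50
  km 2 (Midtown, w=40) → cum 90
  km 4 (Lakeside, w=35) → cum 125
  km 14 (Eastvale, w=10) → cum 135
  km 19 (Westmoor, w=30) → cum 165  ≥ 150 → median here
  km 34 (Southcross, w=35) → cum 200
  km 37 (Northgate, w=100) → cum 300
Optimal location: km 19.

x = 19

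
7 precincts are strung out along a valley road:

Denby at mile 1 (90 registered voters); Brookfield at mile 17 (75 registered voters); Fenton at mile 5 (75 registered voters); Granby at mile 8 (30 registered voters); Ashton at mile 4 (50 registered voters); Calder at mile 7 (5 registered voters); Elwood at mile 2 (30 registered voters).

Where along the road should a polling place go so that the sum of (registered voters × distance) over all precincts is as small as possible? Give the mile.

For a sum of weighted absolute distances on a line, the optimum is the weighted median (not the mean). Total weight W = 355; half-weight = 177.5.
Sort by position and accumulate weight:
  mile 1 (Denby, w=90) → cum 90
  mile 2 (Elwood, w=30) → cum 120
  mile 4 (Ashton, w=50) → cum 170
  mile 5 (Fenton, w=75) → cum 245  ≥ 177.5 → median here
  mile 7 (Calder, w=5) → cum 250
  mile 8 (Granby, w=30) → cum 280
  mile 17 (Brookfield, w=75) → cum 355
Optimal location: mile 5.

x = 5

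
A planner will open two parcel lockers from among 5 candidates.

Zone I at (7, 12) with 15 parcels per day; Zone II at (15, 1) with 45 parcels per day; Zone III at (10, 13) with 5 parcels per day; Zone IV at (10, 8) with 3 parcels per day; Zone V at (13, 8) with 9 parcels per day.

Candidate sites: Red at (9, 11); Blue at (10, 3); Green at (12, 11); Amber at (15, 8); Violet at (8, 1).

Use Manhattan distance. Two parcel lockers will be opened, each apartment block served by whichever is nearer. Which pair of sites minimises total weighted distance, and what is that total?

Evaluate every pair (each demand assigned to the nearer of the two):
  {Red, Amber}: total = 405
  {Red, Blue}: total = 450
  {Red, Violet}: total = 450
  {Green, Amber}: total = 458
  {Blue, Green}: total = 476
  {Green, Violet}: total = 476
  {Blue, Amber}: total = 578
  {Amber, Violet}: total = 578
  {Blue, Violet}: total = 632
  {Red, Green}: total = 693
Best pair: {Red, Amber} with total 405.

{Red, Amber}, total 405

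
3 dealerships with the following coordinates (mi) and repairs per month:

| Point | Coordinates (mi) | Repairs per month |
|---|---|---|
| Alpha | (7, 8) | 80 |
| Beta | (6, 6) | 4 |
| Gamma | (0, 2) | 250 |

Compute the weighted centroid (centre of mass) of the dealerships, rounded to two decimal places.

The minimiser of Σwᵢ‖p−pᵢ‖² is the weighted centroid p* = (Σwᵢpᵢ)/(Σwᵢ).
Σwᵢ = 334.
Σwᵢxᵢ = 80·7 + 4·6 + 250·0 = 584.
Σwᵢyᵢ = 80·8 + 4·6 + 250·2 = 1164.
x* = 584/334 = 1.75, y* = 1164/334 = 3.49.

(1.75, 3.49)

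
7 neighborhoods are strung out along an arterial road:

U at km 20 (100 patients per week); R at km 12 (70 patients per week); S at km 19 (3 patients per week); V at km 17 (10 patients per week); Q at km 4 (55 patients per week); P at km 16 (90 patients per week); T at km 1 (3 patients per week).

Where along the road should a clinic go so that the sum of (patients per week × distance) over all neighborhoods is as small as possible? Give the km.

For a sum of weighted absolute distances on a line, the optimum is the weighted median (not the mean). Total weight W = 331; half-weight = 165.5.
Sort by position and accumulate weight:
  km 1 (T, w=3) → cum 3
  km 4 (Q, w=55) → cum 58
  km 12 (R, w=70) → cum 128
  km 16 (P, w=90) → cum 218  ≥ 165.5 → median here
  km 17 (V, w=10) → cum 228
  km 19 (S, w=3) → cum 231
  km 20 (U, w=100) → cum 331
Optimal location: km 16.

x = 16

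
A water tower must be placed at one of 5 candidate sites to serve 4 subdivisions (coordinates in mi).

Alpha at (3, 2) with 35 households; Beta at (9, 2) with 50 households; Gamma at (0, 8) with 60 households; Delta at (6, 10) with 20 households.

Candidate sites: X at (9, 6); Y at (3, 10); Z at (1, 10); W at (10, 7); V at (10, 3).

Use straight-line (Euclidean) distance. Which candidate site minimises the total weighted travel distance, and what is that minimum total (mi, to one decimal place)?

Y, total 1056.3 mi

Total weighted distance at each candidate:
  X (9, 6): total = 1105.6
  Y (3, 10): total = 1056.3
  Z (1, 10): total = 1088.5
  W (10, 7): total = 1259.0
  V (10, 3): total = 1150.3
Minimum is at Y with total 1056.3 mi.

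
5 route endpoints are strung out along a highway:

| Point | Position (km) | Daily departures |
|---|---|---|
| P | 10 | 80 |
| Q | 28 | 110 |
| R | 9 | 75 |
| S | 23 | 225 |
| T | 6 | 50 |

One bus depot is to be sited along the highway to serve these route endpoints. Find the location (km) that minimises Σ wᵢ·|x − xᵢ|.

x = 23

For a sum of weighted absolute distances on a line, the optimum is the weighted median (not the mean). Total weight W = 540; half-weight = 270.
Sort by position and accumulate weight:
  km 6 (T, w=50) → cum 50
  km 9 (R, w=75) → cum 125
  km 10 (P, w=80) → cum 205
  km 23 (S, w=225) → cum 430  ≥ 270 → median here
  km 28 (Q, w=110) → cum 540
Optimal location: km 23.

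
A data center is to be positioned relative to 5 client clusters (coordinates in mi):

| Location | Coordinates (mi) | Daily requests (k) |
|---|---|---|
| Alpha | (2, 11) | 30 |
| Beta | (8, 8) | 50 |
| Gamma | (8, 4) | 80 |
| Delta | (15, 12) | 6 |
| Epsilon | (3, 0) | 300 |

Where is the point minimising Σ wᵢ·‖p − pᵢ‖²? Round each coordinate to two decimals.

(4.48, 2.41)

The minimiser of Σwᵢ‖p−pᵢ‖² is the weighted centroid p* = (Σwᵢpᵢ)/(Σwᵢ).
Σwᵢ = 466.
Σwᵢxᵢ = 30·2 + 50·8 + 80·8 + 6·15 + 300·3 = 2090.
Σwᵢyᵢ = 30·11 + 50·8 + 80·4 + 6·12 + 300·0 = 1122.
x* = 2090/466 = 4.48, y* = 1122/466 = 2.41.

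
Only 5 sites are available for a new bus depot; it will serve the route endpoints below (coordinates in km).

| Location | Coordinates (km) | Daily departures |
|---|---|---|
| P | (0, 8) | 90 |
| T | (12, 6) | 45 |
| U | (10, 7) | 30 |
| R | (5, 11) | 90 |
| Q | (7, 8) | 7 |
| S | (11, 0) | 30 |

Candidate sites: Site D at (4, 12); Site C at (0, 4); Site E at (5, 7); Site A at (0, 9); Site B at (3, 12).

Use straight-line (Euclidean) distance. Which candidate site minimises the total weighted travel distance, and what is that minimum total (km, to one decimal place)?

Total weighted distance at each candidate:
  Site D (4, 12): total = 1772.5
  Site C (0, 4): total = 2402.4
  Site E (5, 7): total = 1579.3
  Site A (0, 9): total = 1913.1
  Site B (3, 12): total = 1868.3
Minimum is at Site E with total 1579.3 km.

Site E, total 1579.3 km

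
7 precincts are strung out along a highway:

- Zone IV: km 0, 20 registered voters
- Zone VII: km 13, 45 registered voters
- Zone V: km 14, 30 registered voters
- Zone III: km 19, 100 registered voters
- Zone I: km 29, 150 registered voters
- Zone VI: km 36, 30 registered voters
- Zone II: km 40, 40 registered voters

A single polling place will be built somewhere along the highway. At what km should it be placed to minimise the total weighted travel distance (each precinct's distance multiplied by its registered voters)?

For a sum of weighted absolute distances on a line, the optimum is the weighted median (not the mean). Total weight W = 415; half-weight = 207.5.
Sort by position and accumulate weight:
  km 0 (Zone IV, w=20) → cum 20
  km 13 (Zone VII, w=45) → cum 65
  km 14 (Zone V, w=30) → cum 95
  km 19 (Zone III, w=100) → cum 195
  km 29 (Zone I, w=150) → cum 345  ≥ 207.5 → median here
  km 36 (Zone VI, w=30) → cum 375
  km 40 (Zone II, w=40) → cum 415
Optimal location: km 29.

x = 29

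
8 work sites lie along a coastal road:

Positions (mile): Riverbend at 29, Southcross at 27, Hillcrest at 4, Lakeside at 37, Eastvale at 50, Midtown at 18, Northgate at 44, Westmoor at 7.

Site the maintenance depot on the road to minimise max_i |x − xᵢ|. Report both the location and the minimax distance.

location 27, max distance 23

The 1-center on a line is the midpoint of the two extreme points: leftmost at 4, rightmost at 50.
Optimal location = (4 + 50)/2 = 27; maximum distance = (50 − 4)/2 = 23.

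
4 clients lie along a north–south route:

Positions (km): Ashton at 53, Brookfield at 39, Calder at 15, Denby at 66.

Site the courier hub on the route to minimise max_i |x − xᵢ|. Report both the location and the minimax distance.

The 1-center on a line is the midpoint of the two extreme points: leftmost at 15, rightmost at 66.
Optimal location = (15 + 66)/2 = 40.5; maximum distance = (66 − 15)/2 = 25.5.

location 40.5, max distance 25.5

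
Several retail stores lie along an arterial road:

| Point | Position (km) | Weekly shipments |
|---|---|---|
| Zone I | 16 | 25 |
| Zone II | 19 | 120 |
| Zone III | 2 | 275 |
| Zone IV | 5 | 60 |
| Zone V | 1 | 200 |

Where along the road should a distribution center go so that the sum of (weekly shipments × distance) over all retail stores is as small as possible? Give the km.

x = 2

For a sum of weighted absolute distances on a line, the optimum is the weighted median (not the mean). Total weight W = 680; half-weight = 340.
Sort by position and accumulate weight:
  km 1 (Zone V, w=200) → cum 200
  km 2 (Zone III, w=275) → cum 475  ≥ 340 → median here
  km 5 (Zone IV, w=60) → cum 535
  km 16 (Zone I, w=25) → cum 560
  km 19 (Zone II, w=120) → cum 680
Optimal location: km 2.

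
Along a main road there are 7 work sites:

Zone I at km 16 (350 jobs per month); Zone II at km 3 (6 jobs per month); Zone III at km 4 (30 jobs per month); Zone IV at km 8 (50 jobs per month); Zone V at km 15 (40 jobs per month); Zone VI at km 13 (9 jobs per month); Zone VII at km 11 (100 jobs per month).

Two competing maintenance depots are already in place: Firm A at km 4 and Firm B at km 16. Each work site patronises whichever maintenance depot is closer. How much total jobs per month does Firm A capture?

The indifferent point is the midpoint (4+16)/2 = 10; work sites left of it (closer to Firm A at 4) go to Firm A, those right go to Firm B.
  Zone II at 3 (w=6) → Firm A
  Zone III at 4 (w=30) → Firm A
  Zone IV at 8 (w=50) → Firm A
  Zone VII at 11 (w=100) → Firm B
  Zone VI at 13 (w=9) → Firm B
  Zone V at 15 (w=40) → Firm B
  Zone I at 16 (w=350) → Firm B
Firm A captures 86; Firm B captures 499.

86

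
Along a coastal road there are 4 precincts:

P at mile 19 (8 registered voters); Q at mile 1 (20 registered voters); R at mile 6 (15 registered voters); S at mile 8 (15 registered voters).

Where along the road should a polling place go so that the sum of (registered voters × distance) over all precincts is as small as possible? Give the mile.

For a sum of weighted absolute distances on a line, the optimum is the weighted median (not the mean). Total weight W = 58; half-weight = 29.
Sort by position and accumulate weight:
  mile 1 (Q, w=20) → cum 20
  mile 6 (R, w=15) → cum 35  ≥ 29 → median here
  mile 8 (S, w=15) → cum 50
  mile 19 (P, w=8) → cum 58
Optimal location: mile 6.

x = 6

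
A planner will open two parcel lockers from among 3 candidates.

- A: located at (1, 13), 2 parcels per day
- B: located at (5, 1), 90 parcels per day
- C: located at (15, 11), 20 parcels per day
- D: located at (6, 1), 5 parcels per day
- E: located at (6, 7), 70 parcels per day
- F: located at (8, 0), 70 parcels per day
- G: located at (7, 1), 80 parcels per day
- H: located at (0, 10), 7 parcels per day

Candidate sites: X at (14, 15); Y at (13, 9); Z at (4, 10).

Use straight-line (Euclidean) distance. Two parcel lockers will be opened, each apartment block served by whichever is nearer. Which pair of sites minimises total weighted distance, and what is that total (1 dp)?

Evaluate every pair (each demand assigned to the nearer of the two):
  {Y, Z}: total = 2686.2
  {X, Z}: total = 2745.3
  {X, Y}: total = 3274.8
Best pair: {Y, Z} with total 2686.2.

{Y, Z}, total 2686.2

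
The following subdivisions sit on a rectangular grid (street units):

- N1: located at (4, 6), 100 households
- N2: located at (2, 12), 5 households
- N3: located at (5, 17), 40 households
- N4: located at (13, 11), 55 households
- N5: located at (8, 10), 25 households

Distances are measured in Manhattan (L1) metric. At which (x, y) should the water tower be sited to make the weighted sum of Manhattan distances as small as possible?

(5, 10)

Manhattan distance separates: Σwᵢ(|x−xᵢ|+|y−yᵢ|) = Σwᵢ|x−xᵢ| + Σwᵢ|y−yᵢ|, so x and y are optimised independently as 1-D weighted medians.
Total weight W = 225; half = 112.5.
x-coordinate, sorted with cumulative weight:
  x=2 (N2, w=5) cum 5
  x=4 (N1, w=100) cum 105
  x=5 (N3, w=40) cum 145  ← median
  x=8 (N5, w=25) cum 170
  x=13 (N4, w=55) cum 225
⇒ x* = 5
y-coordinate, sorted with cumulative weight:
  y=6 (N1, w=100) cum 100
  y=10 (N5, w=25) cum 125  ← median
  y=11 (N4, w=55) cum 180
  y=12 (N2, w=5) cum 185
  y=17 (N3, w=40) cum 225
⇒ y* = 10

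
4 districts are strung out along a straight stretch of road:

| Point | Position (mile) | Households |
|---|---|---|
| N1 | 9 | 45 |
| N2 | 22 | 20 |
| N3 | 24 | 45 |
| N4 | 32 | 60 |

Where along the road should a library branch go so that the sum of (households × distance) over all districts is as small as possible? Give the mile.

For a sum of weighted absolute distances on a line, the optimum is the weighted median (not the mean). Total weight W = 170; half-weight = 85.
Sort by position and accumulate weight:
  mile 9 (N1, w=45) → cum 45
  mile 22 (N2, w=20) → cum 65
  mile 24 (N3, w=45) → cum 110  ≥ 85 → median here
  mile 32 (N4, w=60) → cum 170
Optimal location: mile 24.

x = 24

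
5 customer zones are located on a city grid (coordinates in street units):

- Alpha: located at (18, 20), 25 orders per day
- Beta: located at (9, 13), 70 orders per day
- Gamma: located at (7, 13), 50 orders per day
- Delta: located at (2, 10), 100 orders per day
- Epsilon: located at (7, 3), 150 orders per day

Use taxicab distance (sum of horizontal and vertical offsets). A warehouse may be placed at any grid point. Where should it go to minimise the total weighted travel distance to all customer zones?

(7, 10)

Manhattan distance separates: Σwᵢ(|x−xᵢ|+|y−yᵢ|) = Σwᵢ|x−xᵢ| + Σwᵢ|y−yᵢ|, so x and y are optimised independently as 1-D weighted medians.
Total weight W = 395; half = 197.5.
x-coordinate, sorted with cumulative weight:
  x=2 (Delta, w=100) cum 100
  x=7 (Gamma, w=50) cum 150
  x=7 (Epsilon, w=150) cum 300  ← median
  x=9 (Beta, w=70) cum 370
  x=18 (Alpha, w=25) cum 395
⇒ x* = 7
y-coordinate, sorted with cumulative weight:
  y=3 (Epsilon, w=150) cum 150
  y=10 (Delta, w=100) cum 250  ← median
  y=13 (Beta, w=70) cum 320
  y=13 (Gamma, w=50) cum 370
  y=20 (Alpha, w=25) cum 395
⇒ y* = 10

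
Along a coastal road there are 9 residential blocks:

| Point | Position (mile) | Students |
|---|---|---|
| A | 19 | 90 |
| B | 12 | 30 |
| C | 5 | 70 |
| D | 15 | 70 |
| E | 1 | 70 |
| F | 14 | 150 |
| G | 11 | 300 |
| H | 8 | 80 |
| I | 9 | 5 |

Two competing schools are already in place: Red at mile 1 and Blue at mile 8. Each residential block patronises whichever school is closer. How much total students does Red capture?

70

The indifferent point is the midpoint (1+8)/2 = 4.5; residential blocks left of it (closer to Red at 1) go to Red, those right go to Blue.
  E at 1 (w=70) → Red
  C at 5 (w=70) → Blue
  H at 8 (w=80) → Blue
  I at 9 (w=5) → Blue
  G at 11 (w=300) → Blue
  B at 12 (w=30) → Blue
  F at 14 (w=150) → Blue
  D at 15 (w=70) → Blue
  A at 19 (w=90) → Blue
Red captures 70; Blue captures 795.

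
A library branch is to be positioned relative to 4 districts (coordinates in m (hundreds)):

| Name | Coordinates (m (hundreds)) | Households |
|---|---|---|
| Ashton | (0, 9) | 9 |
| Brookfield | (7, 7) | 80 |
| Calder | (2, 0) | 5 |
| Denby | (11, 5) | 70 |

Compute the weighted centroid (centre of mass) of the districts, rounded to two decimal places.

(8.17, 6.04)

The minimiser of Σwᵢ‖p−pᵢ‖² is the weighted centroid p* = (Σwᵢpᵢ)/(Σwᵢ).
Σwᵢ = 164.
Σwᵢxᵢ = 9·0 + 80·7 + 5·2 + 70·11 = 1340.
Σwᵢyᵢ = 9·9 + 80·7 + 5·0 + 70·5 = 991.
x* = 1340/164 = 8.17, y* = 991/164 = 6.04.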